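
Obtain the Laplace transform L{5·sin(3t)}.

L{sin(ωt)} = ω/(s² + ω²), so L{sin(3t)} = 3/(s² + 9). Then L{5·sin(3t)} = 5·3/(s² + 9) = 15/(s² + 9)

Final answer: 15/(s² + 9)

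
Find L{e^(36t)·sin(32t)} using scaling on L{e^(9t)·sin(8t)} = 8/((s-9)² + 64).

Scaling with a=4: L{e^(36t)·sin(32t)} = (1/4) · 8/((s/4-9)² + 64). Simplifying: 32/((s-36)² + 1024)

Final answer: 32/((s-36)² + 1024)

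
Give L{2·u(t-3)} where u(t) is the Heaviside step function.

L{u(t-a)} = e^(-as)/s. Here a=3, so L{u(t-3)} = e^(-3s)/s, and L{2·u(t-3)} = 2·e^(-3s)/s

Final answer: 2·e^(-3s)/s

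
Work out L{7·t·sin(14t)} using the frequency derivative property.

L{sin(14t)} = 14/(s² + 196). By L{t·f(t)} = -F'(s): -d/ds[14/(s² + 196)] = -(14)·(-2s)/(s² + 196)² = 28s/(s² + 196)². Then L{7·t·sin(14t)} = 7·28s/(s² + 196)² = 196s/(s² + 196)²

Final answer: 196s/(s² + 196)²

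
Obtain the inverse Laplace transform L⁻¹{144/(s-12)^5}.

L⁻¹{n!/(s-a)^(n+1)} = t^n·e^(at) with n=4, a=12. So L⁻¹{24/(s-12)^5} = t^4·e^(12t), and L⁻¹{144/(s-12)^5} = (144/24)·t^4·e^(12t) = 6·t^4·e^(12t)

Final answer: 6·t^4·e^(12t)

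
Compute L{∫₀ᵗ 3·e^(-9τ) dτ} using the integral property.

L{∫₀ᵗ f(τ)dτ} = F(s)/s with F(s) = 3/(s+9), so L{∫₀ᵗ 3·e^(-9τ) dτ} = 3/(s(s+9))

Final answer: 3/(s(s+9))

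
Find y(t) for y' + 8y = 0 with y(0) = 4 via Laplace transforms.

L{y'} + 8L{y} = 0. sY - 4 + 8Y = 0. Y(s+8) = 4. Y = 4/(s+8)

Final answer: y(t) = 4e^(-8t)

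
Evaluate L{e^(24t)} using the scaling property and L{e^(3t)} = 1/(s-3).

Using L{f(at)} = (1/a)F(s/a) with a=8 and f(t) = e^(3t): L{e^(24t)} = (1/8) · 1/((s/8)-3) = (1/8) · 8/(s-24) = 1/(s-24)

Final answer: 1/(s-24)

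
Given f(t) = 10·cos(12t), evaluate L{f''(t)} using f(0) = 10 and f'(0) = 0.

F(s) = 10s/(s² + 144). L{f''(t)} = s²F(s) - sf(0) - f'(0) = 10s³/(s² + 144) - 10s = (10s³ - 10s(s² + 144))/(s² + 144) = -1440s/(s² + 144)

Final answer: -1440s/(s² + 144)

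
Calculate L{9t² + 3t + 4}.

L{9t² + 3t + 4} = 9·2/s³ + 3/s² + 4/s = 18/s³ + 3/s² + 4/s

Final answer: 18/s³ + 3/s² + 4/s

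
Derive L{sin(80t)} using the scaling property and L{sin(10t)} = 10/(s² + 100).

Using L{f(at)} = (1/a)F(s/a) with a=8: L{sin(80t)} = (1/8) · 10/((s/8)² + 100) = (1/8) · 10·64/(s² + 6400) = 80/(s² + 6400)

Final answer: 80/(s² + 6400)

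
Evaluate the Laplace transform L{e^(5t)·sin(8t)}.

L{e^(at)·sin(ωt)} = ω/((s-a)² + ω²), so L{e^(5t)·sin(8t)} = 8/((s-5)² + 64)

Final answer: 8/((s-5)² + 64)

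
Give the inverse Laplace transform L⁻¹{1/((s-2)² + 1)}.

Using frequency shift, L⁻¹{1/((s-2)² + 1)} = e^(2t)·sin(t)

Final answer: e^(2t)·sin(t)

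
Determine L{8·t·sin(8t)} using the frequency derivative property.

L{sin(8t)} = 8/(s² + 64). By L{t·f(t)} = -F'(s): -d/ds[8/(s² + 64)] = -(8)·(-2s)/(s² + 64)² = 16s/(s² + 64)². Then L{8·t·sin(8t)} = 8·16s/(s² + 64)² = 128s/(s² + 64)²

Final answer: 128s/(s² + 64)²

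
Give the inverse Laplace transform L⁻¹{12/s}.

L⁻¹{c/s} = c, so L⁻¹{12/s} = 12

Final answer: 12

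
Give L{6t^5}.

L{t^n} = n!/s^(n+1). So L{6t^5} = 6·5!/s^6 = 720/s^6

Final answer: 720/s^6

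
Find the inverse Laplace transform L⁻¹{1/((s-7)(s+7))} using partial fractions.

Decompose: A/(s-7) + B/(s+7). A = 1/14, B = -1/14. f(t) = (e^(7t) - e^(-7t))/14

Final answer: (e^(7t) - e^(-7t))/14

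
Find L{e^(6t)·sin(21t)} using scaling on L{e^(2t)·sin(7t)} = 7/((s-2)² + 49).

Scaling with a=3: L{e^(6t)·sin(21t)} = (1/3) · 7/((s/3-2)² + 49). Simplifying: 21/((s-6)² + 441)

Final answer: 21/((s-6)² + 441)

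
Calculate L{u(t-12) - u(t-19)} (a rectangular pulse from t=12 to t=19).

L{u(t-a)} = e^(-as)/s. L{u(t-12) - u(t-19)} = (e^(-12s) - e^(-19s))/s

Final answer: (e^(-12s) - e^(-19s))/s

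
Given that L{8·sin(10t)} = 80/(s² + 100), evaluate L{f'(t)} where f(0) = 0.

L{f'(t)} = s·F(s) - f(0) = s·80/(s² + 100) - 0 = 80s/(s² + 100)

Final answer: 80s/(s² + 100)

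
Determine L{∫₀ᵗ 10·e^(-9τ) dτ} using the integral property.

L{∫₀ᵗ f(τ)dτ} = F(s)/s with F(s) = 10/(s+9), so L{∫₀ᵗ 10·e^(-9τ) dτ} = 10/(s(s+9))

Final answer: 10/(s(s+9))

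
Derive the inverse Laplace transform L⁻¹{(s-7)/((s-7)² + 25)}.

Using frequency shift, L⁻¹{(s-7)/((s-7)² + 25)} = e^(7t)·cos(5t)

Final answer: e^(7t)·cos(5t)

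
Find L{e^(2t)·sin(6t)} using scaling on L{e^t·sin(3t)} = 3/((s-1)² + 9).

Scaling with a=2: L{e^(2t)·sin(6t)} = (1/2) · 3/((s/2-1)² + 9). Simplifying: 6/((s-2)² + 36)

Final answer: 6/((s-2)² + 36)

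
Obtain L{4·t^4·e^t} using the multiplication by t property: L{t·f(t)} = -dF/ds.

Using L{t^n·e^(at)} = n!/(s-a)^(n+1), L{t^4·e^t} = 24/(s-1)^5, so L{4·t^4·e^t} = 4·24/(s-1)^5 = 96/(s-1)^5

Final answer: 96/(s-1)^5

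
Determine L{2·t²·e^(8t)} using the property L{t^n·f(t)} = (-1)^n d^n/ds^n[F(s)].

L{e^(8t)} = 1/(s-8). d/ds[1/(s-8)] = -1/(s-8)². d²/ds²[1/(s-8)] = 2/(s-8)³. So L{t²·e^(8t)} = (-1)² · 2/(s-8)³ = 2/(s-8)³. Then L{2·t²·e^(8t)} = 2·2/(s-8)³ = 4/(s-8)³

Final answer: 4/(s-8)³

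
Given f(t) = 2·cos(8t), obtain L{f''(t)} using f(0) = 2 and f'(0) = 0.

F(s) = 2s/(s² + 64). L{f''(t)} = s²F(s) - sf(0) - f'(0) = 2s³/(s² + 64) - 2s = (2s³ - 2s(s² + 64))/(s² + 64) = -128s/(s² + 64)

Final answer: -128s/(s² + 64)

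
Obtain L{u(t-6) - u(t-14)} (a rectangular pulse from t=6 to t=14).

L{u(t-a)} = e^(-as)/s. L{u(t-6) - u(t-14)} = (e^(-6s) - e^(-14s))/s

Final answer: (e^(-6s) - e^(-14s))/s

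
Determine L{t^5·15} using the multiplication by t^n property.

L{15} = 15/s. d^1/ds^1[1/s] = -1/s². d^2/ds^2[1/s] = 2/s^3. d^3/ds^3[1/s] = -6/s^4. d^4/ds^4[1/s] = 24/s^5. d^5/ds^5[1/s] = -120/s^6. So L{t^5} = (-1)^{5}·-120/s^6 = 120/s^6. Then L{t^5·15} = 15·120/s^6 = 1800/s^6

Final answer: 1800/s^6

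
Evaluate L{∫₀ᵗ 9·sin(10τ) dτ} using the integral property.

L{∫₀ᵗ f(τ)dτ} = F(s)/s with F(s) = 90/(s² + 100), so the result is (90/(s² + 100))/s = 90/(s(s² + 100))

Final answer: 90/(s(s² + 100))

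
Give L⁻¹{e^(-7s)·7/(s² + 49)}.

L⁻¹{7/(s² + 49)} = sin(7t). By the time shift theorem, L⁻¹{e^(-as)F(s)} = u(t-a)f(t-a) with a=7, so L⁻¹{e^(-7s)·7/(s² + 49)} = u(t-7)·sin(7(t-7))

Final answer: u(t-7)·sin(7(t-7))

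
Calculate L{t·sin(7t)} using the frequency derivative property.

L{sin(7t)} = 7/(s² + 49). By L{t·f(t)} = -F'(s): -d/ds[7/(s² + 49)] = -(7)·(-2s)/(s² + 49)² = 14s/(s² + 49)²

Final answer: 14s/(s² + 49)²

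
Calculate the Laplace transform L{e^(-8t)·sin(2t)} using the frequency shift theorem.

Frequency shift: L{e^(at)f(t)} = F(s-a). L{e^(-8t)·sin(2t)} = 2/((s+8)² + 4)

Final answer: 2/((s+8)² + 4)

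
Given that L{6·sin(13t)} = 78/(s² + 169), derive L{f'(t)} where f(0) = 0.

L{f'(t)} = s·F(s) - f(0) = s·78/(s² + 169) - 0 = 78s/(s² + 169)

Final answer: 78s/(s² + 169)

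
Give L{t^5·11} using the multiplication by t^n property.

L{11} = 11/s. d^1/ds^1[1/s] = -1/s². d^2/ds^2[1/s] = 2/s^3. d^3/ds^3[1/s] = -6/s^4. d^4/ds^4[1/s] = 24/s^5. d^5/ds^5[1/s] = -120/s^6. So L{t^5} = (-1)^{5}·-120/s^6 = 120/s^6. Then L{t^5·11} = 11·120/s^6 = 1320/s^6

Final answer: 1320/s^6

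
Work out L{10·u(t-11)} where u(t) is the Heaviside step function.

L{u(t-a)} = e^(-as)/s. Here a=11, so L{u(t-11)} = e^(-11s)/s, and L{10·u(t-11)} = 10·e^(-11s)/s

Final answer: 10·e^(-11s)/s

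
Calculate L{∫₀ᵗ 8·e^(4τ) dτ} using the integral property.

L{∫₀ᵗ f(τ)dτ} = F(s)/s with F(s) = 8/(s-4), so L{∫₀ᵗ 8·e^(4τ) dτ} = 8/(s(s-4))

Final answer: 8/(s(s-4))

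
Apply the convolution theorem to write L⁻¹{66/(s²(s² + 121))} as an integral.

66/(s²(s² + 121)) = (1/s²)·(66/(s² + 121)) = L{t}·L{6·sin(11t)}. So f(t) = t*(6·sin(11t)) = ∫₀ᵗ 6τ·sin(11(t-τ)) dτ

Final answer: ∫₀ᵗ 6τ·sin(11(t-τ)) dτ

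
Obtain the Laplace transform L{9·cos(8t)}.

L{cos(ωt)} = s/(s² + ω²), so L{cos(8t)} = s/(s² + 64). Then L{9·cos(8t)} = 9·s/(s² + 64) = 9s/(s² + 64)

Final answer: 9s/(s² + 64)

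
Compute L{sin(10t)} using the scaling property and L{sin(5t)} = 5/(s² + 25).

Using L{f(at)} = (1/a)F(s/a) with a=2: L{sin(10t)} = (1/2) · 5/((s/2)² + 25) = (1/2) · 5·4/(s² + 100) = 10/(s² + 100)

Final answer: 10/(s² + 100)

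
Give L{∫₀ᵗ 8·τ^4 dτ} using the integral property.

L{∫₀ᵗ f(τ)dτ} = F(s)/s with f(t) = 8t^4. F(s) = 192/s^5, so L{∫₀ᵗ 8·τ^4 dτ} = (192/s^5)/s = 192/s^6. (Check: ∫₀ᵗ 8·τ^4 dτ = 8t^5/5.)

Final answer: 192/s^6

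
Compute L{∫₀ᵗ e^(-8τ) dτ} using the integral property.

L{∫₀ᵗ f(τ)dτ} = F(s)/s with F(s) = 1/(s+8), so L{∫₀ᵗ e^(-8τ) dτ} = 1/(s(s+8))

Final answer: 1/(s(s+8))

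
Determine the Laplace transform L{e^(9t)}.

L{e^(at)} = 1/(s-a), so L{e^(9t)} = 1/(s-9)

Final answer: 1/(s-9)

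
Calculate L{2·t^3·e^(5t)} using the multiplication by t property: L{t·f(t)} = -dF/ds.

Using L{t^n·e^(at)} = n!/(s-a)^(n+1), L{t^3·e^(5t)} = 6/(s-5)^4, so L{2·t^3·e^(5t)} = 2·6/(s-5)^4 = 12/(s-5)^4

Final answer: 12/(s-5)^4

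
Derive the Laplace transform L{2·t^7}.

L{t^n} = n!/s^(n+1), so L{t^7} = 5040/s^8. Then L{2·t^7} = 2·5040/s^8 = 10080/s^8

Final answer: 10080/s^8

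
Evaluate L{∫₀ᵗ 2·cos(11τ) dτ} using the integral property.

L{∫₀ᵗ f(τ)dτ} = F(s)/s with F(s) = 2s/(s² + 121), so the result is (2s/(s² + 121))/s = 2/(s² + 121)

Final answer: 2/(s² + 121)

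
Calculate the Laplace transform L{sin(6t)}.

L{sin(ωt)} = ω/(s² + ω²), so L{sin(6t)} = 6/(s² + 36)

Final answer: 6/(s² + 36)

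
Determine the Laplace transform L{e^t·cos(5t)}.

L{e^(at)·cos(ωt)} = (s-a)/((s-a)² + ω²), so L{e^t·cos(5t)} = (s-1)/((s-1)² + 25)

Final answer: (s-1)/((s-1)² + 25)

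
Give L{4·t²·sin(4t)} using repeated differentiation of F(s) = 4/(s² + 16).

F(s) = 4/(s² + 16). F'(s) = -8s/(s² + 16)². F''(s) = -8(16 - 3s²)/(s² + 16)³ = (24s² - 128)/(s² + 16)³. So L{t²·sin(4t)} = (-1)² F''(s) = (24s² - 128)/(s² + 16)³. Then L{4·t²·sin(4t)} = 4·(24s² - 128)/(s² + 16)³ = (96s² - 512)/(s² + 16)³

Final answer: (96s² - 512)/(s² + 16)³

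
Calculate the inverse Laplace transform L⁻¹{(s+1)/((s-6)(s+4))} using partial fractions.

Using partial fractions, f(t) = (7e^(6t) + 3e^(-4t))/10

Final answer: (7e^(6t) + 3e^(-4t))/10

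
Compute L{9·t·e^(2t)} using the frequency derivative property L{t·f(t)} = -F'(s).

L{e^(2t)} = 1/(s-2). By frequency derivative: L{t·e^(2t)} = -d/ds[1/(s-2)] = -(-1)/(s-2)² = 1/(s-2)². Then L{9·t·e^(2t)} = 9·1/(s-2)² = 9/(s-2)²

Final answer: 9/(s-2)²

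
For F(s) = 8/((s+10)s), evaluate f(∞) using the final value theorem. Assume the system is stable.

f(∞) = lim_{s→0} sF(s) = lim_{s→0} 8/(s+10) = 4/5

Final answer: 4/5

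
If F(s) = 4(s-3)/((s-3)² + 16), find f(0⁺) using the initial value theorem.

f(0⁺) = lim_{s→∞} sF(s) = lim_{s→∞} 4s(s-3)/((s-3)² + 16) = 4

Final answer: 4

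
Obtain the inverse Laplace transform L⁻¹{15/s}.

L⁻¹{c/s} = c, so L⁻¹{15/s} = 15

Final answer: 15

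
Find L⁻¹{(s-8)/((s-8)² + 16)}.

Using frequency shift: L⁻¹{(s-a)/((s-a)² + b²)} = e^(at)cos(bt). Here a=8, b=4

Final answer: e^(8t)·cos(4t)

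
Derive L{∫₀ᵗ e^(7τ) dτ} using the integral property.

L{∫₀ᵗ f(τ)dτ} = F(s)/s with F(s) = 1/(s-7), so L{∫₀ᵗ e^(7τ) dτ} = 1/(s(s-7))

Final answer: 1/(s(s-7))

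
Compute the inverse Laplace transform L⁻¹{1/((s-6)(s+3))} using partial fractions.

Decompose: A/(s-6) + B/(s+3). A = 1/9, B = -1/9. f(t) = (e^(6t) - e^(-3t))/9

Final answer: (e^(6t) - e^(-3t))/9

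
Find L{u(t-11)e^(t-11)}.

u(t-a)f(t-a) with f(t)=e^t. L{e^t} = 1/(s-1). By time shift: e^(-11s)/(s-1)

Final answer: e^(-11s)/(s-1)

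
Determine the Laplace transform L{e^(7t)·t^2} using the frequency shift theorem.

L{e^(at)·t^n} = n!/(s-a)^(n+1), so L{e^(7t)·t^2} = 2/(s-7)^3

Final answer: 2/(s-7)^3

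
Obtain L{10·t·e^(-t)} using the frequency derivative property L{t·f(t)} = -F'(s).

L{e^(-t)} = 1/(s+1). By frequency derivative: L{t·e^(-t)} = -d/ds[1/(s+1)] = -(-1)/(s+1)² = 1/(s+1)². Then L{10·t·e^(-t)} = 10·1/(s+1)² = 10/(s+1)²

Final answer: 10/(s+1)²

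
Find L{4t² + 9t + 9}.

L{4t² + 9t + 9} = 4·2/s³ + 9/s² + 9/s = 8/s³ + 9/s² + 9/s

Final answer: 8/s³ + 9/s² + 9/s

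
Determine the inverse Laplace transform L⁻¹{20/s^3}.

L⁻¹{n!/s^(n+1)} = t^n with n=2. So L⁻¹{2/s^3} = t^2, and L⁻¹{20/s^3} = (20/2)·t^2 = 10·t^2

Final answer: 10·t^2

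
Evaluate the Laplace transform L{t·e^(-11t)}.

L{t^n·e^(at)} = n!/(s-a)^(n+1), so L{t·e^(-11t)} = 1/(s+11)^2

Final answer: 1/(s+11)^2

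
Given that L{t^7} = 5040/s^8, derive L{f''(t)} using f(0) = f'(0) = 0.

L{f''(t)} = s²F(s) - sf(0) - f'(0) = s²·5040/s^8 - 0 - 0 = 5040/s^6

Final answer: 5040/s^6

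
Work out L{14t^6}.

L{t^n} = n!/s^(n+1). So L{14t^6} = 14·6!/s^7 = 10080/s^7

Final answer: 10080/s^7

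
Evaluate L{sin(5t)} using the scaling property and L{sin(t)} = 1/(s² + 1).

Using L{f(at)} = (1/a)F(s/a) with a=5: L{sin(5t)} = (1/5) · 1/((s/5)² + 1) = (1/5) · 1·25/(s² + 25) = 5/(s² + 25)

Final answer: 5/(s² + 25)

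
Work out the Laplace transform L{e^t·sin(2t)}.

L{e^(at)·sin(ωt)} = ω/((s-a)² + ω²), so L{e^t·sin(2t)} = 2/((s-1)² + 4)

Final answer: 2/((s-1)² + 4)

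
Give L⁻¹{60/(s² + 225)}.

This is the form c·a/(s² + a²) with a = 15, c = 4. L⁻¹ = 4·sin(15t)

Final answer: 4·sin(15t)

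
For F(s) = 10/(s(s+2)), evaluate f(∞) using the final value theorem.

f(∞) = lim_{s→0} s·10/(s(s+2)) = lim_{s→0} 10/(s+2) = 10/2 = 5

Final answer: 5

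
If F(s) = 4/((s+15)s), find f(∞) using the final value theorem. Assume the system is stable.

f(∞) = lim_{s→0} sF(s) = lim_{s→0} 4/(s+15) = 4/15

Final answer: 4/15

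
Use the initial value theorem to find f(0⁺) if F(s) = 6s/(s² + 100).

f(0⁺) = lim_{s→∞} s·6s/(s² + 100) = lim_{s→∞} 6s²/(s² + 100) = 6

Final answer: 6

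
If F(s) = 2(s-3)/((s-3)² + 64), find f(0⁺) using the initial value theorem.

f(0⁺) = lim_{s→∞} sF(s) = lim_{s→∞} 2s(s-3)/((s-3)² + 64) = 2

Final answer: 2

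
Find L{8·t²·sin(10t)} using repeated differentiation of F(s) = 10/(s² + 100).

F(s) = 10/(s² + 100). F'(s) = -20s/(s² + 100)². F''(s) = -20(100 - 3s²)/(s² + 100)³ = (60s² - 2000)/(s² + 100)³. So L{t²·sin(10t)} = (-1)² F''(s) = (60s² - 2000)/(s² + 100)³. Then L{8·t²·sin(10t)} = 8·(60s² - 2000)/(s² + 100)³ = (480s² - 16000)/(s² + 100)³

Final answer: (480s² - 16000)/(s² + 100)³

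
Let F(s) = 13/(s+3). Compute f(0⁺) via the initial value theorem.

f(0⁺) = lim_{s→∞} s·13/(s+3) = lim_{s→∞} 13s/(s+3) = 13

Final answer: 13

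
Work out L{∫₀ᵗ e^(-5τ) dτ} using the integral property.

L{∫₀ᵗ f(τ)dτ} = F(s)/s with F(s) = 1/(s+5), so L{∫₀ᵗ e^(-5τ) dτ} = 1/(s(s+5))

Final answer: 1/(s(s+5))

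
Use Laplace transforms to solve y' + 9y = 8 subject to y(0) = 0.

sY + 9Y = 8/s. Y = 8/(s(s+9)). Partial fractions: Y = 8/9/s - 8/9/(s+9)

Final answer: y(t) = 8/9(1 - e^(-9t))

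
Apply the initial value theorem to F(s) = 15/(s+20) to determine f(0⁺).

f(0⁺) = lim_{s→∞} s·15/(s+20) = lim_{s→∞} 15s/(s+20) = 15

Final answer: 15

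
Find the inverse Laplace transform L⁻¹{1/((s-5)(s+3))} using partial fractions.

Decompose: A/(s-5) + B/(s+3). A = 1/8, B = -1/8. f(t) = (e^(5t) - e^(-3t))/8

Final answer: (e^(5t) - e^(-3t))/8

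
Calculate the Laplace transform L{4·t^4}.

L{t^n} = n!/s^(n+1), so L{t^4} = 24/s^5. Then L{4·t^4} = 4·24/s^5 = 96/s^5

Final answer: 96/s^5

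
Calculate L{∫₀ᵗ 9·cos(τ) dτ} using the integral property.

L{∫₀ᵗ f(τ)dτ} = F(s)/s with F(s) = 9s/(s² + 1), so the result is (9s/(s² + 1))/s = 9/(s² + 1)

Final answer: 9/(s² + 1)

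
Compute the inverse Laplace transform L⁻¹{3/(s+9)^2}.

L⁻¹{n!/(s-a)^(n+1)} = t^n·e^(at) with n=1, a=-9. So L⁻¹{1/(s+9)^2} = t·e^(-9t), and L⁻¹{3/(s+9)^2} = (3/1)·t·e^(-9t) = 3·t·e^(-9t)

Final answer: 3·t·e^(-9t)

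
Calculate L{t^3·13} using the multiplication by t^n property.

L{13} = 13/s. d^1/ds^1[1/s] = -1/s². d^2/ds^2[1/s] = 2/s^3. d^3/ds^3[1/s] = -6/s^4. So L{t^3} = (-1)^{3}·-6/s^4 = 6/s^4. Then L{t^3·13} = 13·6/s^4 = 78/s^4

Final answer: 78/s^4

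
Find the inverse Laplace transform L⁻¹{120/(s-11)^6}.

L⁻¹{n!/(s-a)^(n+1)} = t^n·e^(at), so L⁻¹{120/(s-11)^6} = t^5·e^(11t)

Final answer: t^5·e^(11t)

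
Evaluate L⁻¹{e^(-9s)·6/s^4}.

L⁻¹{6/s^4} = t^3. By the time shift theorem, L⁻¹{e^(-as)F(s)} = u(t-a)f(t-a) with a=9, so L⁻¹{e^(-9s)·6/s^4} = u(t-9)·(t-9)^3

Final answer: u(t-9)·(t-9)^3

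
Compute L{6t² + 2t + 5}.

L{6t² + 2t + 5} = 6·2/s³ + 2/s² + 5/s = 12/s³ + 2/s² + 5/s

Final answer: 12/s³ + 2/s² + 5/s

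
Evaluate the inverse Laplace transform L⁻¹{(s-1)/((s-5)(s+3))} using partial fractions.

Using partial fractions, f(t) = (4e^(5t) + 4e^(-3t))/8

Final answer: (4e^(5t) + 4e^(-3t))/8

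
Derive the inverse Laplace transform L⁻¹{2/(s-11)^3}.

L⁻¹{n!/(s-a)^(n+1)} = t^n·e^(at), so L⁻¹{2/(s-11)^3} = t^2·e^(11t)

Final answer: t^2·e^(11t)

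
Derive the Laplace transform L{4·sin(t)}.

L{sin(ωt)} = ω/(s² + ω²), so L{sin(t)} = 1/(s² + 1). Then L{4·sin(t)} = 4·1/(s² + 1) = 4/(s² + 1)

Final answer: 4/(s² + 1)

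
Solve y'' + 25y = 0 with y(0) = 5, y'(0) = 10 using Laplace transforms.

L{y''} + 25L{y} = 0. s²Y - 5s - 10 + 25Y = 0. Y(s² + 25) = 5s + 10. Y = (5s + 10)/(s² + 25). Inverting: y(t) = 5cos(5t) + 2sin(5t)

Final answer: y(t) = 5cos(5t) + 2sin(5t)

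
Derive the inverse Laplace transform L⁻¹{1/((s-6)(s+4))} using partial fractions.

Decompose: A/(s-6) + B/(s+4). A = 1/10, B = -1/10. f(t) = (e^(6t) - e^(-4t))/10

Final answer: (e^(6t) - e^(-4t))/10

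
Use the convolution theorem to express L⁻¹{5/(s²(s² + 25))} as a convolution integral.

5/(s²(s² + 25)) = (1/s²)·(5/(s² + 25)) = L{t}·L{sin(5t)}. So f(t) = t*(sin(5t)) = ∫₀ᵗ τ·sin(5(t-τ)) dτ

Final answer: ∫₀ᵗ τ·sin(5(t-τ)) dτ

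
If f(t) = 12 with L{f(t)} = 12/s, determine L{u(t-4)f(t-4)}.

Time shift theorem: L{u(t-a)f(t-a)} = e^(-as)F(s). Here a=4, F(s) = 12/s, so L{u(t-4)f(t-4)} = e^(-4s)·12/s

Final answer: e^(-4s)·12/s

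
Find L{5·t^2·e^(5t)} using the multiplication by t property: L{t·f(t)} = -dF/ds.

Using L{t^n·e^(at)} = n!/(s-a)^(n+1), L{t^2·e^(5t)} = 2/(s-5)^3, so L{5·t^2·e^(5t)} = 5·2/(s-5)^3 = 10/(s-5)^3

Final answer: 10/(s-5)^3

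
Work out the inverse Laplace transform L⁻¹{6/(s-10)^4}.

L⁻¹{n!/(s-a)^(n+1)} = t^n·e^(at) with n=3, a=10. So L⁻¹{6/(s-10)^4} = t^3·e^(10t)

Final answer: t^3·e^(10t)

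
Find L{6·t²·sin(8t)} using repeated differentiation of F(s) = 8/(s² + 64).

F(s) = 8/(s² + 64). F'(s) = -16s/(s² + 64)². F''(s) = -16(64 - 3s²)/(s² + 64)³ = (48s² - 1024)/(s² + 64)³. So L{t²·sin(8t)} = (-1)² F''(s) = (48s² - 1024)/(s² + 64)³. Then L{6·t²·sin(8t)} = 6·(48s² - 1024)/(s² + 64)³ = (288s² - 6144)/(s² + 64)³

Final answer: (288s² - 6144)/(s² + 64)³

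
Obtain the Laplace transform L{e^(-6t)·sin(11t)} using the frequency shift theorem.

Frequency shift: L{e^(at)f(t)} = F(s-a). L{e^(-6t)·sin(11t)} = 11/((s+6)² + 121)

Final answer: 11/((s+6)² + 121)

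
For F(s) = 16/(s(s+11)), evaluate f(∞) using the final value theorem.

f(∞) = lim_{s→0} s·16/(s(s+11)) = lim_{s→0} 16/(s+11) = 16/11 = 16/11

Final answer: 16/11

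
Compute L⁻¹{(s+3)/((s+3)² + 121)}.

Using frequency shift: L⁻¹{(s-a)/((s-a)² + b²)} = e^(at)cos(bt). Here a=-3, b=11

Final answer: e^(-3t)·cos(11t)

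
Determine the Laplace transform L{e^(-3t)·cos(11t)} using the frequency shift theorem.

Frequency shift: L{e^(at)f(t)} = F(s-a). L{e^(-3t)·cos(11t)} = (s+3)/((s+3)² + 121)

Final answer: (s+3)/((s+3)² + 121)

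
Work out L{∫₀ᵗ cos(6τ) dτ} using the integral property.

L{∫₀ᵗ f(τ)dτ} = F(s)/s with F(s) = s/(s² + 36), so the result is (s/(s² + 36))/s = 1/(s² + 36)

Final answer: 1/(s² + 36)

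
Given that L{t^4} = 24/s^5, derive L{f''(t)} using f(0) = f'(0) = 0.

L{f''(t)} = s²F(s) - sf(0) - f'(0) = s²·24/s^5 - 0 - 0 = 24/s^3

Final answer: 24/s^3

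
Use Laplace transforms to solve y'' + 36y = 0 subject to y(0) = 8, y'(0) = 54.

L{y''} + 36L{y} = 0. s²Y - 8s - 54 + 36Y = 0. Y(s² + 36) = 8s + 54. Y = (8s + 54)/(s² + 36). Inverting: y(t) = 8cos(6t) + 9sin(6t)

Final answer: y(t) = 8cos(6t) + 9sin(6t)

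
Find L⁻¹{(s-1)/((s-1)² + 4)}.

Using frequency shift: L⁻¹{(s-a)/((s-a)² + b²)} = e^(at)cos(bt). Here a=1, b=2

Final answer: e^t·cos(2t)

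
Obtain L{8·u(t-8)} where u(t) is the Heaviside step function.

L{u(t-a)} = e^(-as)/s. Here a=8, so L{u(t-8)} = e^(-8s)/s, and L{8·u(t-8)} = 8·e^(-8s)/s

Final answer: 8·e^(-8s)/s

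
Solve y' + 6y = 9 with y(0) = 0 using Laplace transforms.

sY + 6Y = 9/s. Y = 9/(s(s+6)). Partial fractions: Y = 3/2/s - 3/2/(s+6)

Final answer: y(t) = 3/2(1 - e^(-6t))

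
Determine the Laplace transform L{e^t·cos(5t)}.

L{e^(at)·cos(ωt)} = (s-a)/((s-a)² + ω²), so L{e^t·cos(5t)} = (s-1)/((s-1)² + 25)

Final answer: (s-1)/((s-1)² + 25)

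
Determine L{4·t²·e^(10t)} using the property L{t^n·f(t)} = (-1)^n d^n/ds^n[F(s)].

L{e^(10t)} = 1/(s-10). d/ds[1/(s-10)] = -1/(s-10)². d²/ds²[1/(s-10)] = 2/(s-10)³. So L{t²·e^(10t)} = (-1)² · 2/(s-10)³ = 2/(s-10)³. Then L{4·t²·e^(10t)} = 4·2/(s-10)³ = 8/(s-10)³

Final answer: 8/(s-10)³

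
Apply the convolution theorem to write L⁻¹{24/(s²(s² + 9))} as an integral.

24/(s²(s² + 9)) = (1/s²)·(24/(s² + 9)) = L{t}·L{8·sin(3t)}. So f(t) = t*(8·sin(3t)) = ∫₀ᵗ 8τ·sin(3(t-τ)) dτ

Final answer: ∫₀ᵗ 8τ·sin(3(t-τ)) dτ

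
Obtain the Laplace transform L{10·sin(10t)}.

L{sin(ωt)} = ω/(s² + ω²), so L{sin(10t)} = 10/(s² + 100). Then L{10·sin(10t)} = 10·10/(s² + 100) = 100/(s² + 100)

Final answer: 100/(s² + 100)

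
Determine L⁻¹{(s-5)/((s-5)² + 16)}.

Using frequency shift: L⁻¹{(s-a)/((s-a)² + b²)} = e^(at)cos(bt). Here a=5, b=4

Final answer: e^(5t)·cos(4t)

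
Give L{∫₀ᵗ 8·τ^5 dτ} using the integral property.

L{∫₀ᵗ f(τ)dτ} = F(s)/s with f(t) = 8t^5. F(s) = 960/s^6, so L{∫₀ᵗ 8·τ^5 dτ} = (960/s^6)/s = 960/s^7. (Check: ∫₀ᵗ 8·τ^5 dτ = 8t^6/6.)

Final answer: 960/s^7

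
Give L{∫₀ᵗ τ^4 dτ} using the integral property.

L{∫₀ᵗ f(τ)dτ} = F(s)/s with f(t) = t^4. F(s) = 24/s^5, so L{∫₀ᵗ τ^4 dτ} = (24/s^5)/s = 24/s^6. (Check: ∫₀ᵗ τ^4 dτ = t^5/5.)

Final answer: 24/s^6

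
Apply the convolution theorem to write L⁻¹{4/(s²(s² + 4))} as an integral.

4/(s²(s² + 4)) = (1/s²)·(4/(s² + 4)) = L{t}·L{2·sin(2t)}. So f(t) = t*(2·sin(2t)) = ∫₀ᵗ 2τ·sin(2(t-τ)) dτ

Final answer: ∫₀ᵗ 2τ·sin(2(t-τ)) dτ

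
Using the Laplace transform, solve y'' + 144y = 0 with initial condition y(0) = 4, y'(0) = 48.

L{y''} + 144L{y} = 0. s²Y - 4s - 48 + 144Y = 0. Y(s² + 144) = 4s + 48. Y = (4s + 48)/(s² + 144). Inverting: y(t) = 4cos(12t) + 4sin(12t)

Final answer: y(t) = 4cos(12t) + 4sin(12t)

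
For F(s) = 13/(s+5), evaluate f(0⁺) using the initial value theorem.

f(0⁺) = lim_{s→∞} s·13/(s+5) = lim_{s→∞} 13s/(s+5) = 13

Final answer: 13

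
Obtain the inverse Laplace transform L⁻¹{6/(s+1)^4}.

L⁻¹{n!/(s-a)^(n+1)} = t^n·e^(at), so L⁻¹{6/(s+1)^4} = t^3·e^(-t)

Final answer: t^3·e^(-t)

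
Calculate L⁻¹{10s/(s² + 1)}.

This is the form c·s/(s² + a²) with a = 1, c = 10. L⁻¹ = 10·cos(t)

Final answer: 10·cos(t)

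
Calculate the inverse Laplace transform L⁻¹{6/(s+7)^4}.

L⁻¹{n!/(s-a)^(n+1)} = t^n·e^(at), so L⁻¹{6/(s+7)^4} = t^3·e^(-7t)

Final answer: t^3·e^(-7t)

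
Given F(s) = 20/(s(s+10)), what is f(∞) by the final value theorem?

f(∞) = lim_{s→0} s·20/(s(s+10)) = lim_{s→0} 20/(s+10) = 20/10 = 2

Final answer: 2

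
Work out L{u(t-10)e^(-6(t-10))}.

u(t-a)f(t-a) with f(t)=e^(-6t). L{e^(-6t)} = 1/(s+6). By time shift: e^(-10s)/(s+6)

Final answer: e^(-10s)/(s+6)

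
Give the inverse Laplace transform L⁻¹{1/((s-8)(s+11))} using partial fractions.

Decompose: A/(s-8) + B/(s+11). A = 1/19, B = -1/19. f(t) = (e^(8t) - e^(-11t))/19

Final answer: (e^(8t) - e^(-11t))/19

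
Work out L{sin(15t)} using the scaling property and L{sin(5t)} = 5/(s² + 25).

Using L{f(at)} = (1/a)F(s/a) with a=3: L{sin(15t)} = (1/3) · 5/((s/3)² + 25) = (1/3) · 5·9/(s² + 225) = 15/(s² + 225)

Final answer: 15/(s² + 225)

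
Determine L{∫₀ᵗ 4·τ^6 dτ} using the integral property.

L{∫₀ᵗ f(τ)dτ} = F(s)/s with f(t) = 4t^6. F(s) = 2880/s^7, so L{∫₀ᵗ 4·τ^6 dτ} = (2880/s^7)/s = 2880/s^8. (Check: ∫₀ᵗ 4·τ^6 dτ = 4t^7/7.)

Final answer: 2880/s^8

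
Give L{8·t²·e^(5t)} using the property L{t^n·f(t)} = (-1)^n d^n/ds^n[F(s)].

L{e^(5t)} = 1/(s-5). d/ds[1/(s-5)] = -1/(s-5)². d²/ds²[1/(s-5)] = 2/(s-5)³. So L{t²·e^(5t)} = (-1)² · 2/(s-5)³ = 2/(s-5)³. Then L{8·t²·e^(5t)} = 8·2/(s-5)³ = 16/(s-5)³

Final answer: 16/(s-5)³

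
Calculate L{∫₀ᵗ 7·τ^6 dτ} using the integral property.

L{∫₀ᵗ f(τ)dτ} = F(s)/s with f(t) = 7t^6. F(s) = 5040/s^7, so L{∫₀ᵗ 7·τ^6 dτ} = (5040/s^7)/s = 5040/s^8. (Check: ∫₀ᵗ 7·τ^6 dτ = 7t^7/7.)

Final answer: 5040/s^8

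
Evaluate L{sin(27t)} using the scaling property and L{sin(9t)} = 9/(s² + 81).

Using L{f(at)} = (1/a)F(s/a) with a=3: L{sin(27t)} = (1/3) · 9/((s/3)² + 81) = (1/3) · 9·9/(s² + 729) = 27/(s² + 729)

Final answer: 27/(s² + 729)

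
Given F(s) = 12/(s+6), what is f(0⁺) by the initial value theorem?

f(0⁺) = lim_{s→∞} s·12/(s+6) = lim_{s→∞} 12s/(s+6) = 12

Final answer: 12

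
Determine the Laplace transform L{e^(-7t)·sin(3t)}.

L{e^(at)·sin(ωt)} = ω/((s-a)² + ω²), so L{e^(-7t)·sin(3t)} = 3/((s+7)² + 9)

Final answer: 3/((s+7)² + 9)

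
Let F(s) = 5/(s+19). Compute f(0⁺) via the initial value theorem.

f(0⁺) = lim_{s→∞} s·5/(s+19) = lim_{s→∞} 5s/(s+19) = 5

Final answer: 5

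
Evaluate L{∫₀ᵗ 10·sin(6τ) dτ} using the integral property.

L{∫₀ᵗ f(τ)dτ} = F(s)/s with F(s) = 60/(s² + 36), so the result is (60/(s² + 36))/s = 60/(s(s² + 36))

Final answer: 60/(s(s² + 36))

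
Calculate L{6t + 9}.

L{6t + 9} = 6·L{t} + 9·L{1} = 6/s² + 9/s

Final answer: 6/s² + 9/s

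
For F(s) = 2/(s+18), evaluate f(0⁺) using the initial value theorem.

f(0⁺) = lim_{s→∞} s·2/(s+18) = lim_{s→∞} 2s/(s+18) = 2

Final answer: 2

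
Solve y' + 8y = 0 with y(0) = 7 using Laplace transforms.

L{y'} + 8L{y} = 0. sY - 7 + 8Y = 0. Y(s+8) = 7. Y = 7/(s+8)

Final answer: y(t) = 7e^(-8t)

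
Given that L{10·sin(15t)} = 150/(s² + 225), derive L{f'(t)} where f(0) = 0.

L{f'(t)} = s·F(s) - f(0) = s·150/(s² + 225) - 0 = 150s/(s² + 225)

Final answer: 150s/(s² + 225)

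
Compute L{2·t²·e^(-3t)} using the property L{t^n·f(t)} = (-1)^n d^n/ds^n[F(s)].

L{e^(-3t)} = 1/(s+3). d/ds[1/(s+3)] = -1/(s+3)². d²/ds²[1/(s+3)] = 2/(s+3)³. So L{t²·e^(-3t)} = (-1)² · 2/(s+3)³ = 2/(s+3)³. Then L{2·t²·e^(-3t)} = 2·2/(s+3)³ = 4/(s+3)³

Final answer: 4/(s+3)³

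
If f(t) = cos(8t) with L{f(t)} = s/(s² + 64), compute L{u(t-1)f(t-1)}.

Time shift theorem: L{u(t-a)f(t-a)} = e^(-as)F(s). Here a=1, F(s) = s/(s² + 64), so L{u(t-1)f(t-1)} = e^(-s)·s/(s² + 64)

Final answer: e^(-s)·s/(s² + 64)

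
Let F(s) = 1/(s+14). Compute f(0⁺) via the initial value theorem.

f(0⁺) = lim_{s→∞} s·1/(s+14) = lim_{s→∞} s/(s+14) = 1

Final answer: 1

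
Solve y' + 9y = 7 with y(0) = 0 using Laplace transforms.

sY + 9Y = 7/s. Y = 7/(s(s+9)). Partial fractions: Y = 7/9/s - 7/9/(s+9)

Final answer: y(t) = 7/9(1 - e^(-9t))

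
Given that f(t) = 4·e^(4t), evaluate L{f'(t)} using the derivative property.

f(0) = 4, F(s) = 4/(s-4). L{f'(t)} = s·F(s) - f(0) = 4s/(s-4) - 4 = (4s - 4(s-4))/(s-4) = 16/(s-4)

Final answer: 16/(s-4)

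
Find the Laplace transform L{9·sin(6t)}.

L{sin(ωt)} = ω/(s² + ω²), so L{sin(6t)} = 6/(s² + 36). Then L{9·sin(6t)} = 9·6/(s² + 36) = 54/(s² + 36)

Final answer: 54/(s² + 36)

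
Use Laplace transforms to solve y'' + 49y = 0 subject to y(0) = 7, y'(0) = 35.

L{y''} + 49L{y} = 0. s²Y - 7s - 35 + 49Y = 0. Y(s² + 49) = 7s + 35. Y = (7s + 35)/(s² + 49). Inverting: y(t) = 7cos(7t) + 5sin(7t)

Final answer: y(t) = 7cos(7t) + 5sin(7t)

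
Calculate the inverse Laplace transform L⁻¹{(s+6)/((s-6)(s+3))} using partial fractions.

Using partial fractions, f(t) = (12e^(6t) - 3e^(-3t))/9

Final answer: (12e^(6t) - 3e^(-3t))/9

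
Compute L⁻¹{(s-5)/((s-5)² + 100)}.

Using frequency shift: L⁻¹{(s-a)/((s-a)² + b²)} = e^(at)cos(bt). Here a=5, b=10

Final answer: e^(5t)·cos(10t)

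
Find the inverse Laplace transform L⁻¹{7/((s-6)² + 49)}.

Using frequency shift, L⁻¹{7/((s-6)² + 49)} = e^(6t)·sin(7t)

Final answer: e^(6t)·sin(7t)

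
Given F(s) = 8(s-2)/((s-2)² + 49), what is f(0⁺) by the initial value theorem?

f(0⁺) = lim_{s→∞} sF(s) = lim_{s→∞} 8s(s-2)/((s-2)² + 49) = 8

Final answer: 8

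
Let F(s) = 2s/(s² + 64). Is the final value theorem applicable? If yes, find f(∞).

The final value theorem requires all poles of sF(s) in the left half-plane. sF(s) = 2s²/(s² + 64) has poles at s = ±8i (imaginary axis). Theorem does NOT apply (oscillatory system).

Final answer: Not applicable (oscillatory)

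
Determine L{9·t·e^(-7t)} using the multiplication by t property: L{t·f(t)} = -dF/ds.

Using L{t^n·e^(at)} = n!/(s-a)^(n+1), L{t·e^(-7t)} = 1/(s+7)^2, so L{9·t·e^(-7t)} = 9·1/(s+7)^2 = 9/(s+7)^2

Final answer: 9/(s+7)^2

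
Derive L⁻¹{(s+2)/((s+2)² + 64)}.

Using frequency shift: L⁻¹{(s-a)/((s-a)² + b²)} = e^(at)cos(bt). Here a=-2, b=8

Final answer: e^(-2t)·cos(8t)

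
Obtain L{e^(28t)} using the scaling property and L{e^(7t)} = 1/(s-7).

Using L{f(at)} = (1/a)F(s/a) with a=4 and f(t) = e^(7t): L{e^(28t)} = (1/4) · 1/((s/4)-7) = (1/4) · 4/(s-28) = 1/(s-28)

Final answer: 1/(s-28)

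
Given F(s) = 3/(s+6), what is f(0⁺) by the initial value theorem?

f(0⁺) = lim_{s→∞} s·3/(s+6) = lim_{s→∞} 3s/(s+6) = 3

Final answer: 3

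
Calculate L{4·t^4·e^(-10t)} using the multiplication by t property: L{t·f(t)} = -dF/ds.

Using L{t^n·e^(at)} = n!/(s-a)^(n+1), L{t^4·e^(-10t)} = 24/(s+10)^5, so L{4·t^4·e^(-10t)} = 4·24/(s+10)^5 = 96/(s+10)^5

Final answer: 96/(s+10)^5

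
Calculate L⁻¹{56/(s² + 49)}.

This is the form c·a/(s² + a²) with a = 7, c = 8. L⁻¹ = 8·sin(7t)

Final answer: 8·sin(7t)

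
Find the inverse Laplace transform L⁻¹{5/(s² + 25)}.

L⁻¹{5/(s² + 25)} = sin(5t)

Final answer: sin(5t)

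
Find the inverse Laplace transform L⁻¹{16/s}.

L⁻¹{c/s} = c, so L⁻¹{16/s} = 16

Final answer: 16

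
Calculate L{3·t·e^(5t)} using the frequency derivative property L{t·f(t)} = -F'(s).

L{e^(5t)} = 1/(s-5). By frequency derivative: L{t·e^(5t)} = -d/ds[1/(s-5)] = -(-1)/(s-5)² = 1/(s-5)². Then L{3·t·e^(5t)} = 3·1/(s-5)² = 3/(s-5)²

Final answer: 3/(s-5)²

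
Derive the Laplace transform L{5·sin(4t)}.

L{sin(ωt)} = ω/(s² + ω²), so L{sin(4t)} = 4/(s² + 16). Then L{5·sin(4t)} = 5·4/(s² + 16) = 20/(s² + 16)

Final answer: 20/(s² + 16)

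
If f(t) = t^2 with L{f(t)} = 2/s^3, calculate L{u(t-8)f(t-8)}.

Time shift theorem: L{u(t-a)f(t-a)} = e^(-as)F(s). Here a=8, F(s) = 2/s^3, so L{u(t-8)f(t-8)} = e^(-8s)·2/s^3

Final answer: e^(-8s)·2/s^3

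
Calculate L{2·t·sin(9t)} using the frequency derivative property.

L{sin(9t)} = 9/(s² + 81). By L{t·f(t)} = -F'(s): -d/ds[9/(s² + 81)] = -(9)·(-2s)/(s² + 81)² = 18s/(s² + 81)². Then L{2·t·sin(9t)} = 2·18s/(s² + 81)² = 36s/(s² + 81)²

Final answer: 36s/(s² + 81)²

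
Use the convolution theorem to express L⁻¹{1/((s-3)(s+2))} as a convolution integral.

1/((s-3)(s+2)) = (1/(s-3))·(1/(s+2)) = L{e^(3t)}·L{e^(-2t)}. So f(t) = e^(3t)*e^(-2t) = ∫₀ᵗ e^(3τ)·e^(-2(t-τ)) dτ

Final answer: ∫₀ᵗ e^(3τ)·e^(-2(t-τ)) dτ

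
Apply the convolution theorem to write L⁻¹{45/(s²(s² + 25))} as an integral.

45/(s²(s² + 25)) = (1/s²)·(45/(s² + 25)) = L{t}·L{9·sin(5t)}. So f(t) = t*(9·sin(5t)) = ∫₀ᵗ 9τ·sin(5(t-τ)) dτ

Final answer: ∫₀ᵗ 9τ·sin(5(t-τ)) dτ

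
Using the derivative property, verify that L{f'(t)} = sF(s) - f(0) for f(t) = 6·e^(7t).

f'(t) = 42e^(7t). Direct: L{f'(t)} = 42/(s-7). Property: s·6/(s-7) - 6 = (6s - 6(s-7))/(s-7) = 42/(s-7). ✓

Final answer: 42/(s-7)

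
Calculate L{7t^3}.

L{t^n} = n!/s^(n+1). So L{7t^3} = 7·3!/s^4 = 42/s^4

Final answer: 42/s^4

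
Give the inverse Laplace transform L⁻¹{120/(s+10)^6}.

L⁻¹{n!/(s-a)^(n+1)} = t^n·e^(at), so L⁻¹{120/(s+10)^6} = t^5·e^(-10t)

Final answer: t^5·e^(-10t)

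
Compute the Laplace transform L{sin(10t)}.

L{sin(ωt)} = ω/(s² + ω²), so L{sin(10t)} = 10/(s² + 100)

Final answer: 10/(s² + 100)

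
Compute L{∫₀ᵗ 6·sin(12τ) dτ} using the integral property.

L{∫₀ᵗ f(τ)dτ} = F(s)/s with F(s) = 72/(s² + 144), so the result is (72/(s² + 144))/s = 72/(s(s² + 144))

Final answer: 72/(s(s² + 144))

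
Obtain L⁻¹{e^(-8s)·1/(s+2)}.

L⁻¹{1/(s+2)} = e^(-2t). By the time shift theorem, L⁻¹{e^(-as)F(s)} = u(t-a)f(t-a) with a=8, so L⁻¹{e^(-8s)·1/(s+2)} = u(t-8)·e^(-2(t-8))

Final answer: u(t-8)·e^(-2(t-8))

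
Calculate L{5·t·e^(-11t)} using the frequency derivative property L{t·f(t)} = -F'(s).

L{e^(-11t)} = 1/(s+11). By frequency derivative: L{t·e^(-11t)} = -d/ds[1/(s+11)] = -(-1)/(s+11)² = 1/(s+11)². Then L{5·t·e^(-11t)} = 5·1/(s+11)² = 5/(s+11)²

Final answer: 5/(s+11)²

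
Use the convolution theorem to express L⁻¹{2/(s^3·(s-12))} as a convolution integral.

2/(s^3·(s-12)) = (2/s^3)·(1/(s-12)) = L{t^2}·L{e^(12t)}. So f(t) = t^2*e^(12t) = ∫₀ᵗ τ^2·e^(12(t-τ)) dτ

Final answer: ∫₀ᵗ τ^2·e^(12(t-τ)) dτ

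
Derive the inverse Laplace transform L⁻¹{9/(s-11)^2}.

L⁻¹{n!/(s-a)^(n+1)} = t^n·e^(at) with n=1, a=11. So L⁻¹{1/(s-11)^2} = t·e^(11t), and L⁻¹{9/(s-11)^2} = (9/1)·t·e^(11t) = 9·t·e^(11t)

Final answer: 9·t·e^(11t)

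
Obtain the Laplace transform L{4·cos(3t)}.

L{cos(ωt)} = s/(s² + ω²), so L{cos(3t)} = s/(s² + 9). Then L{4·cos(3t)} = 4·s/(s² + 9) = 4s/(s² + 9)

Final answer: 4s/(s² + 9)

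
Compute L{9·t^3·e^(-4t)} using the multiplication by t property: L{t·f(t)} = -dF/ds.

Using L{t^n·e^(at)} = n!/(s-a)^(n+1), L{t^3·e^(-4t)} = 6/(s+4)^4, so L{9·t^3·e^(-4t)} = 9·6/(s+4)^4 = 54/(s+4)^4

Final answer: 54/(s+4)^4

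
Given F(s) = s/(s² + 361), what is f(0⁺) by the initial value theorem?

f(0⁺) = lim_{s→∞} s·s/(s² + 361) = lim_{s→∞} s²/(s² + 361) = 1

Final answer: 1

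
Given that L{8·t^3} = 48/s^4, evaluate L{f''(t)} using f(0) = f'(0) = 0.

L{f''(t)} = s²F(s) - sf(0) - f'(0) = s²·48/s^4 - 0 - 0 = 48/s^2

Final answer: 48/s^2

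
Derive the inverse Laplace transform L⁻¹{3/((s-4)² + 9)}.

Using frequency shift, L⁻¹{3/((s-4)² + 9)} = e^(4t)·sin(3t)

Final answer: e^(4t)·sin(3t)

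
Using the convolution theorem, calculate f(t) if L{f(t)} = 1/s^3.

1/s^3 = (1/s)·(1/s^2) = L{1}·L{t}. By convolution, f(t) = 1*t = ∫₀ᵗ 1·τ dτ = t²/2

Final answer: t²/2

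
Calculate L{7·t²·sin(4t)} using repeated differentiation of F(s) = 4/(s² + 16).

F(s) = 4/(s² + 16). F'(s) = -8s/(s² + 16)². F''(s) = -8(16 - 3s²)/(s² + 16)³ = (24s² - 128)/(s² + 16)³. So L{t²·sin(4t)} = (-1)² F''(s) = (24s² - 128)/(s² + 16)³. Then L{7·t²·sin(4t)} = 7·(24s² - 128)/(s² + 16)³ = (168s² - 896)/(s² + 16)³

Final answer: (168s² - 896)/(s² + 16)³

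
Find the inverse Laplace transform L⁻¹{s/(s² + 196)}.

L⁻¹{s/(s² + 196)} = cos(14t)

Final answer: cos(14t)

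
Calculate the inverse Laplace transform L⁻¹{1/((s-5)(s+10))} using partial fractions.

Decompose: A/(s-5) + B/(s+10). A = 1/15, B = -1/15. f(t) = (e^(5t) - e^(-10t))/15

Final answer: (e^(5t) - e^(-10t))/15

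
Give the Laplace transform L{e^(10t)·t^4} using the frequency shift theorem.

L{e^(at)·t^n} = n!/(s-a)^(n+1), so L{e^(10t)·t^4} = 24/(s-10)^5

Final answer: 24/(s-10)^5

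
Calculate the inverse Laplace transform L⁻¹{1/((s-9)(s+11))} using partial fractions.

Decompose: A/(s-9) + B/(s+11). A = 1/20, B = -1/20. f(t) = (e^(9t) - e^(-11t))/20

Final answer: (e^(9t) - e^(-11t))/20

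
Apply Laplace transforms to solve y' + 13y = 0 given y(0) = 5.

L{y'} + 13L{y} = 0. sY - 5 + 13Y = 0. Y(s+13) = 5. Y = 5/(s+13)

Final answer: y(t) = 5e^(-13t)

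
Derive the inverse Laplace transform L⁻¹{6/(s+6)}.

L⁻¹{1/(s-a)} = e^(at), so L⁻¹{1/(s+6)} = e^(-6t), and L⁻¹{6/(s+6)} = 6·e^(-6t)

Final answer: 6·e^(-6t)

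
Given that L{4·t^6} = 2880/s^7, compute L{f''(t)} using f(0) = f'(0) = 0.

L{f''(t)} = s²F(s) - sf(0) - f'(0) = s²·2880/s^7 - 0 - 0 = 2880/s^5

Final answer: 2880/s^5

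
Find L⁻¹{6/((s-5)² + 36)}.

Form: b/((s-a)² + b²) → e^(at)sin(bt). With a=5, b=6

Final answer: e^(5t)·sin(6t)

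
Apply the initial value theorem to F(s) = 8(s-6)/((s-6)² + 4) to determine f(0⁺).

f(0⁺) = lim_{s→∞} sF(s) = lim_{s→∞} 8s(s-6)/((s-6)² + 4) = 8

Final answer: 8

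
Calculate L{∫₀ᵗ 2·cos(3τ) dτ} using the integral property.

L{∫₀ᵗ f(τ)dτ} = F(s)/s with F(s) = 2s/(s² + 9), so the result is (2s/(s² + 9))/s = 2/(s² + 9)

Final answer: 2/(s² + 9)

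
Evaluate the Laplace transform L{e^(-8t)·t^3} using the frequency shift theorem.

L{e^(at)·t^n} = n!/(s-a)^(n+1), so L{e^(-8t)·t^3} = 6/(s+8)^4

Final answer: 6/(s+8)^4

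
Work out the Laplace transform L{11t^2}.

L{11t^2} = 11 · L{t^2} = 11 · 2/s^3 = 22/s^3

Final answer: 22/s^3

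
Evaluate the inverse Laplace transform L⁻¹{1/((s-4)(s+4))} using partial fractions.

Decompose: A/(s-4) + B/(s+4). A = 1/8, B = -1/8. f(t) = (e^(4t) - e^(-4t))/8

Final answer: (e^(4t) - e^(-4t))/8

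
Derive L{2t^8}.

L{t^n} = n!/s^(n+1). So L{2t^8} = 2·8!/s^9 = 80640/s^9

Final answer: 80640/s^9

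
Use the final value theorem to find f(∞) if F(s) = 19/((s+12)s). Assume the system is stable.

f(∞) = lim_{s→0} sF(s) = lim_{s→0} 19/(s+12) = 19/12

Final answer: 19/12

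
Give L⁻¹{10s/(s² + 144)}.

This is the form c·s/(s² + a²) with a = 12, c = 10. L⁻¹ = 10·cos(12t)

Final answer: 10·cos(12t)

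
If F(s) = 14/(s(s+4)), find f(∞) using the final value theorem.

f(∞) = lim_{s→0} s·14/(s(s+4)) = lim_{s→0} 14/(s+4) = 14/4 = 7/2

Final answer: 7/2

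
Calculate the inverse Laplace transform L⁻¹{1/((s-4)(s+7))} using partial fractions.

Decompose: A/(s-4) + B/(s+7). A = 1/11, B = -1/11. f(t) = (e^(4t) - e^(-7t))/11

Final answer: (e^(4t) - e^(-7t))/11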